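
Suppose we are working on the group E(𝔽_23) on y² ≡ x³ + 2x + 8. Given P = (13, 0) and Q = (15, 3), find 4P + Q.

First 4P:
Repeated addition: build up to 4P.
2P: (13, 0) + (13, 0): same x and y₁ ≡ -y₂, so the sum is 𝒪.
3P: 𝒪 + (13, 0) = (13, 0) (identity).
4P: (13, 0) + (13, 0): same x and y₁ ≡ -y₂, so the sum is 𝒪.
4P = 𝒪.
Finally 4P + Q:
𝒪 + (15, 3) = (15, 3) (identity).

(15, 3)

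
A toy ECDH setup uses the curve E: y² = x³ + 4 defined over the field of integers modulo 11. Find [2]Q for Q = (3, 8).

(6, 0)

tangent at (3, 8): λ = (3·3² + 0)/(2·8) ≡ 5/5. 5⁻¹ ≡ 9 (mod 11), so λ ≡ 5·9 ≡ 1.
  x = λ² - 3 - 3 = 1 - 6 ≡ 6; y = λ·(3 - 6) - 8 ≡ 0. → (6, 0)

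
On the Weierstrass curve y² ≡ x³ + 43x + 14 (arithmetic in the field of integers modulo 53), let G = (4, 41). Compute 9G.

Repeated addition: build up to 9G.
2G: tangent at (4, 41): λ = (3·4² + 43)/(2·41) ≡ 38/29. 29⁻¹ ≡ 11 (mod 53), so λ ≡ 38·11 ≡ 47.
  x = λ² - 4 - 4 = 2209 - 8 ≡ 28; y = λ·(4 - 28) - 41 ≡ 50. → (28, 50)
3G: (28, 50) + (4, 41). λ = (41 - 50)/(4 - 28) ≡ 44/29 mod 53. 29⁻¹ ≡ 11 (mod 53) since 29·11 = 319 ≡ 1, so λ ≡ 7.
  x = λ² - 28 - 4 = 49 - 32 ≡ 17; y = λ·(28 - 17) - 50 ≡ 27. → (17, 27)
4G: (17, 27) + (4, 41). λ = (41 - 27)/(4 - 17) ≡ 14/40 mod 53. 40⁻¹ ≡ 4 (mod 53), so λ ≡ 3.
  x = λ² - 17 - 4 = 9 - 21 ≡ 41; y = λ·(17 - 41) - 27 ≡ 7. → (41, 7)
5G: (41, 7) + (4, 41). λ = (41 - 7)/(4 - 41) ≡ 34/16 mod 53. 16⁻¹ ≡ 10 (mod 53) since 16·10 = 160 ≡ 1, so λ ≡ 22.
  x = λ² - 41 - 4 = 484 - 45 ≡ 15; y = λ·(41 - 15) - 7 ≡ 35. → (15, 35)
6G: (15, 35) + (4, 41). λ = (41 - 35)/(4 - 15) ≡ 6/42 mod 53. 42⁻¹ ≡ 24 (mod 53) since 42·24 = 1008 ≡ 1, so λ ≡ 38.
  x = λ² - 15 - 4 = 1444 - 19 ≡ 47; y = λ·(15 - 47) - 35 ≡ 21. → (47, 21)
7G: (47, 21) + (4, 41). λ = (41 - 21)/(4 - 47) ≡ 20/10 mod 53. 10⁻¹ ≡ 16 (mod 53) since 10·16 = 160 ≡ 1, so λ ≡ 2.
  x = λ² - 47 - 4 = 4 - 51 ≡ 6; y = λ·(47 - 6) - 21 ≡ 8. → (6, 8)
8G: (6, 8) + (4, 41). λ = (41 - 8)/(4 - 6) ≡ 33/51 mod 53. 51⁻¹ ≡ 26 (mod 53), so λ ≡ 10.
  x = λ² - 6 - 4 = 100 - 10 ≡ 37; y = λ·(6 - 37) - 8 ≡ 0. → (37, 0)
9G: (37, 0) + (4, 41). λ = (41 - 0)/(4 - 37) ≡ 41/20 mod 53. 20⁻¹ ≡ 8 (mod 53) since 20·8 = 160 ≡ 1, so λ ≡ 10.
  x = λ² - 37 - 4 = 100 - 41 ≡ 6; y = λ·(37 - 6) - 0 ≡ 45. → (6, 45)

(6, 45)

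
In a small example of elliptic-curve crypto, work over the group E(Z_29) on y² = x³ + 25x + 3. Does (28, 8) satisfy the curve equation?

y² = 8² ≡ 6; x³ + 25x + 3 = 22655 ≡ 6 (mod 29). 6 = 6.

yes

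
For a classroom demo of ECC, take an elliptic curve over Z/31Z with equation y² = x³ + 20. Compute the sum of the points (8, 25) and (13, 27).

(30, 22)

(8, 25) + (13, 27). λ = (27 - 25)/(13 - 8) ≡ 2/5 mod 31. 5⁻¹ ≡ 25 (mod 31), so λ ≡ 19.
  x = λ² - 8 - 13 = 361 - 21 ≡ 30; y = λ·(8 - 30) - 25 ≡ 22. → (30, 22)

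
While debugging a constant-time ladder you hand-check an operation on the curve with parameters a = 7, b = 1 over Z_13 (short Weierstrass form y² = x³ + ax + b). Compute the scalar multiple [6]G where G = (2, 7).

(8, 7)

Repeated addition: build up to 6G.
2G: tangent at (2, 7): λ = (3·2² + 7)/(2·7) ≡ 6/1. 1⁻¹ ≡ 1 (mod 13) since 1·1 = 1 ≡ 1, so λ ≡ 6·1 ≡ 6.
  x = λ² - 2 - 2 = 36 - 4 ≡ 6; y = λ·(2 - 6) - 7 ≡ 8. → (6, 8)
3G: (6, 8) + (2, 7). λ = (7 - 8)/(2 - 6) ≡ 12/9 mod 13. 9⁻¹ ≡ 3 (mod 13), so λ ≡ 10.
  x = λ² - 6 - 2 = 100 - 8 ≡ 1; y = λ·(6 - 1) - 8 ≡ 3. → (1, 3)
4G: (1, 3) + (2, 7). λ = (7 - 3)/(2 - 1) ≡ 4/1 mod 13. 1⁻¹ ≡ 1 (mod 13) since 1·1 = 1 ≡ 1, so λ ≡ 4.
  x = λ² - 1 - 2 = 16 - 3 ≡ 0; y = λ·(1 - 0) - 3 ≡ 1. → (0, 1)
5G: (0, 1) + (2, 7). λ = (7 - 1)/(2 - 0) ≡ 6/2 mod 13. 2⁻¹ ≡ 7 (mod 13), so λ ≡ 3.
  x = λ² - 0 - 2 = 9 - 2 ≡ 7; y = λ·(0 - 7) - 1 ≡ 4. → (7, 4)
6G: (7, 4) + (2, 7). λ = (7 - 4)/(2 - 7) ≡ 3/8 mod 13. 8⁻¹ ≡ 5 (mod 13), so λ ≡ 2.
  x = λ² - 7 - 2 = 4 - 9 ≡ 8; y = λ·(7 - 8) - 4 ≡ 7. → (8, 7)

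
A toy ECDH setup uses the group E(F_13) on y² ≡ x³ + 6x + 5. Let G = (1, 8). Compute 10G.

Repeated addition: build up to 10G.
2G: tangent at (1, 8): λ = (3·1² + 6)/(2·8) ≡ 9/3. 3⁻¹ ≡ 9 (mod 13) since 3·9 = 27 ≡ 1, so λ ≡ 9·9 ≡ 3.
  x = λ² - 1 - 1 = 9 - 2 ≡ 7; y = λ·(1 - 7) - 8 ≡ 0. → (7, 0)
3G: (7, 0) + (1, 8). λ = (8 - 0)/(1 - 7) ≡ 8/7 mod 13. 7⁻¹ ≡ 2 (mod 13), so λ ≡ 3.
  x = λ² - 7 - 1 = 9 - 8 ≡ 1; y = λ·(7 - 1) - 0 ≡ 5. → (1, 5)
4G: (1, 5) + (1, 8): same x and y₁ ≡ -y₂, so the sum is 𝒪.
5G: 𝒪 + (1, 8) = (1, 8) (identity).
6G: tangent at (1, 8): λ = (3·1² + 6)/(2·8) ≡ 9/3. 3⁻¹ ≡ 9 (mod 13) since 3·9 = 27 ≡ 1, so λ ≡ 9·9 ≡ 3.
  x = λ² - 1 - 1 = 9 - 2 ≡ 7; y = λ·(1 - 7) - 8 ≡ 0. → (7, 0)
7G: (7, 0) + (1, 8). λ = (8 - 0)/(1 - 7) ≡ 8/7 mod 13. 7⁻¹ ≡ 2 (mod 13) since 7·2 = 14 ≡ 1, so λ ≡ 3.
  x = λ² - 7 - 1 = 9 - 8 ≡ 1; y = λ·(7 - 1) - 0 ≡ 5. → (1, 5)
8G: (1, 5) + (1, 8): same x and y₁ ≡ -y₂, so the sum is 𝒪.
9G: 𝒪 + (1, 8) = (1, 8) (identity).
10G: tangent at (1, 8): λ = (3·1² + 6)/(2·8) ≡ 9/3. 3⁻¹ ≡ 9 (mod 13) since 3·9 = 27 ≡ 1, so λ ≡ 9·9 ≡ 3.
  x = λ² - 1 - 1 = 9 - 2 ≡ 7; y = λ·(1 - 7) - 8 ≡ 0. → (7, 0)

(7, 0)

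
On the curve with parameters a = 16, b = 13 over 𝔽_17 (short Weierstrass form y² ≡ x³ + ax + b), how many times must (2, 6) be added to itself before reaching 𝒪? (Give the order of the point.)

9

2P: tangent at (2, 6): λ = (3·2² + 16)/(2·6) ≡ 11/12. 12⁻¹ ≡ 10 (mod 17), so λ ≡ 11·10 ≡ 8.
  x = λ² - 2 - 2 = 64 - 4 ≡ 9; y = λ·(2 - 9) - 6 ≡ 6. → (9, 6)
3P: (9, 6) + (2, 6). λ = (6 - 6)/(2 - 9) ≡ 0/10 mod 17. 10⁻¹ ≡ 12 (mod 17), so λ ≡ 0.
  x = λ² - 9 - 2 = 0 - 11 ≡ 6; y = λ·(9 - 6) - 6 ≡ 11. → (6, 11)
4P: (6, 11) + (2, 6). λ = (6 - 11)/(2 - 6) ≡ 12/13 mod 17. 13⁻¹ ≡ 4 (mod 17), so λ ≡ 14.
  x = λ² - 6 - 2 = 196 - 8 ≡ 1; y = λ·(6 - 1) - 11 ≡ 8. → (1, 8)
5P: (1, 8) + (2, 6). λ = (6 - 8)/(2 - 1) ≡ 15/1 mod 17. 1⁻¹ ≡ 1 (mod 17) since 1·1 = 1 ≡ 1, so λ ≡ 15.
  x = λ² - 1 - 2 = 225 - 3 ≡ 1; y = λ·(1 - 1) - 8 ≡ 9. → (1, 9)
6P: (1, 9) + (2, 6). λ = (6 - 9)/(2 - 1) ≡ 14/1 mod 17. 1⁻¹ ≡ 1 (mod 17) since 1·1 = 1 ≡ 1, so λ ≡ 14.
  x = λ² - 1 - 2 = 196 - 3 ≡ 6; y = λ·(1 - 6) - 9 ≡ 6. → (6, 6)
7P: (6, 6) + (2, 6). λ = (6 - 6)/(2 - 6) ≡ 0/13 mod 17. 13⁻¹ ≡ 4 (mod 17), so λ ≡ 0.
  x = λ² - 6 - 2 = 0 - 8 ≡ 9; y = λ·(6 - 9) - 6 ≡ 11. → (9, 11)
8P: (9, 11) + (2, 6). λ = (6 - 11)/(2 - 9) ≡ 12/10 mod 17. 10⁻¹ ≡ 12 (mod 17), so λ ≡ 8.
  x = λ² - 9 - 2 = 64 - 11 ≡ 2; y = λ·(9 - 2) - 11 ≡ 11. → (2, 11)
9P: (2, 11) + (2, 6): same x and y₁ ≡ -y₂, so the sum is 𝒪.
9P = 𝒪, so the order is 9.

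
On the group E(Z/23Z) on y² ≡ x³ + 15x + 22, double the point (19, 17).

(14, 20)

tangent at (19, 17): λ = (3·19² + 15)/(2·17) ≡ 17/11. 11⁻¹ ≡ 21 (mod 23), so λ ≡ 17·21 ≡ 12.
  x = λ² - 19 - 19 = 144 - 38 ≡ 14; y = λ·(19 - 14) - 17 ≡ 20. → (14, 20)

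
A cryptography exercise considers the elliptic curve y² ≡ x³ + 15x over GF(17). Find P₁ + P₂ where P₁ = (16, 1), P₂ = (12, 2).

(16, 1) + (12, 2). λ = (2 - 1)/(12 - 16) ≡ 1/13 mod 17. 13⁻¹ ≡ 4 (mod 17), so λ ≡ 4.
  x = λ² - 16 - 12 = 16 - 28 ≡ 5; y = λ·(16 - 5) - 1 ≡ 9. → (5, 9)

(5, 9)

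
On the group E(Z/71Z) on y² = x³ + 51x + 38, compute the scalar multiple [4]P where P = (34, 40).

Double-and-add on 4 = (100)₂. Start with P = (34, 40) for the leading 1-bit.
double: tangent at (34, 40): λ = (3·34² + 51)/(2·40) ≡ 40/9. 9⁻¹ ≡ 8 (mod 71), so λ ≡ 40·8 ≡ 36.
  x = λ² - 34 - 34 = 1296 - 68 ≡ 21; y = λ·(34 - 21) - 40 ≡ 2. → (21, 2)
double: tangent at (21, 2): λ = (3·21² + 51)/(2·2) ≡ 25/4. 4⁻¹ ≡ 18 (mod 71), so λ ≡ 25·18 ≡ 24.
  x = λ² - 21 - 21 = 576 - 42 ≡ 37; y = λ·(21 - 37) - 2 ≡ 40. → (37, 40)

(37, 40)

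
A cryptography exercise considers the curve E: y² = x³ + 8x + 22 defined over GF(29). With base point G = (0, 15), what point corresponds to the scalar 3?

(18, 16)

Repeated addition: build up to 3G.
2G: tangent at (0, 15): λ = (3·0² + 8)/(2·15) ≡ 8/1. 1⁻¹ ≡ 1 (mod 29) since 1·1 = 1 ≡ 1, so λ ≡ 8·1 ≡ 8.
  x = λ² - 0 - 0 = 64 - 0 ≡ 6; y = λ·(0 - 6) - 15 ≡ 24. → (6, 24)
3G: (6, 24) + (0, 15). λ = (15 - 24)/(0 - 6) ≡ 20/23 mod 29. 23⁻¹ ≡ 24 (mod 29) since 23·24 = 552 ≡ 1, so λ ≡ 16.
  x = λ² - 6 - 0 = 256 - 6 ≡ 18; y = λ·(6 - 18) - 24 ≡ 16. → (18, 16)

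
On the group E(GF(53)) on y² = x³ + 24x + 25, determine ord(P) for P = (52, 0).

2P: (52, 0) + (52, 0): same x and y₁ ≡ -y₂, so the sum is O.
2P = O, so the order is 2.

2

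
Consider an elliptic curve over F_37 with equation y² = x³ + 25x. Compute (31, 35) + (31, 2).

O

The two points share x = 31 and their y-coordinates satisfy 35 + 2 ≡ 0 (mod 37), so they are inverses. Their sum is O.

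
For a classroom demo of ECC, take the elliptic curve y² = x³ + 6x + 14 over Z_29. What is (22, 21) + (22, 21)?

(7, 15)

tangent at (22, 21): λ = (3·22² + 6)/(2·21) ≡ 8/13. 13⁻¹ ≡ 9 (mod 29), so λ ≡ 8·9 ≡ 14.
  x = λ² - 22 - 22 = 196 - 44 ≡ 7; y = λ·(22 - 7) - 21 ≡ 15. → (7, 15)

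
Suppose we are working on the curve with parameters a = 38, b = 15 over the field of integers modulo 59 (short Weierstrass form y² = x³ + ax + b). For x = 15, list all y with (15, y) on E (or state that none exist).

19, 40

x³ + 38x + 15 = 3960 ≡ 7 (mod 59).
Square roots of 7 mod 59: 19 and 40 (since 19² = 361 ≡ 7).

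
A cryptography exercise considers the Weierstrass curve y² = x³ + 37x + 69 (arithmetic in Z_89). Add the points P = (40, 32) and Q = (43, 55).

(45, 78)

(40, 32) + (43, 55). λ = (55 - 32)/(43 - 40) ≡ 23/3 mod 89. 3⁻¹ ≡ 30 (mod 89) since 3·30 = 90 ≡ 1, so λ ≡ 67.
  x = λ² - 40 - 43 = 4489 - 83 ≡ 45; y = λ·(40 - 45) - 32 ≡ 78. → (45, 78)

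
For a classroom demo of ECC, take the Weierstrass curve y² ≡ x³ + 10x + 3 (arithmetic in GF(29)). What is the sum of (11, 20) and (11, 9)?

The two points share x = 11 and their y-coordinates satisfy 20 + 9 ≡ 0 (mod 29), so they are inverses. Their sum is ∞.

O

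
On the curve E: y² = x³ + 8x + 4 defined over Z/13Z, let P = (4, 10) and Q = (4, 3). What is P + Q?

The two points share x = 4 and their y-coordinates satisfy 10 + 3 ≡ 0 (mod 13), so they are inverses. Their sum is 𝒪.

O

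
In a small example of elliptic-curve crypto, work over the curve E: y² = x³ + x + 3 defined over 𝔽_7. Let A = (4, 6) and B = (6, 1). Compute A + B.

(4, 6) + (6, 1). λ = (1 - 6)/(6 - 4) ≡ 2/2 mod 7. 2⁻¹ ≡ 4 (mod 7) since 2·4 = 8 ≡ 1, so λ ≡ 1.
  x = λ² - 4 - 6 = 1 - 10 ≡ 5; y = λ·(4 - 5) - 6 ≡ 0. → (5, 0)

(5, 0)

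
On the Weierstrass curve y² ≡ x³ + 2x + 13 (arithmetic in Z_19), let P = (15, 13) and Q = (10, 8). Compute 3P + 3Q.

(15, 6)

First 3P:
Repeated addition: build up to 3P.
2P: tangent at (15, 13): λ = (3·15² + 2)/(2·13) ≡ 12/7. 7⁻¹ ≡ 11 (mod 19) since 7·11 = 77 ≡ 1, so λ ≡ 12·11 ≡ 18.
  x = λ² - 15 - 15 = 324 - 30 ≡ 9; y = λ·(15 - 9) - 13 ≡ 0. → (9, 0)
3P: (9, 0) + (15, 13). λ = (13 - 0)/(15 - 9) ≡ 13/6 mod 19. 6⁻¹ ≡ 16 (mod 19), so λ ≡ 18.
  x = λ² - 9 - 15 = 324 - 24 ≡ 15; y = λ·(9 - 15) - 0 ≡ 6. → (15, 6)
3P = (15, 6).
Next 3Q:
Repeated addition: build up to 3Q.
2Q: tangent at (10, 8): λ = (3·10² + 2)/(2·8) ≡ 17/16. 16⁻¹ ≡ 6 (mod 19), so λ ≡ 17·6 ≡ 7.
  x = λ² - 10 - 10 = 49 - 20 ≡ 10; y = λ·(10 - 10) - 8 ≡ 11. → (10, 11)
3Q: (10, 11) + (10, 8): same x and y₁ ≡ -y₂, so the sum is O.
3Q = O.
Finally 3P + 3Q:
(15, 6) + O = (15, 6) (identity).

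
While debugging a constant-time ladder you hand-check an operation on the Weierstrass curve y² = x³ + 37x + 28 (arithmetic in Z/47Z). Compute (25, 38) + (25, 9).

The two points share x = 25 and their y-coordinates satisfy 38 + 9 ≡ 0 (mod 47), so they are inverses. Their sum is 𝒪.

O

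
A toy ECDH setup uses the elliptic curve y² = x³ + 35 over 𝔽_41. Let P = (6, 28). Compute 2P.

(30, 37)

tangent at (6, 28): λ = (3·6² + 0)/(2·28) ≡ 26/15. 15⁻¹ ≡ 11 (mod 41) since 15·11 = 165 ≡ 1, so λ ≡ 26·11 ≡ 40.
  x = λ² - 6 - 6 = 1600 - 12 ≡ 30; y = λ·(6 - 30) - 28 ≡ 37. → (30, 37)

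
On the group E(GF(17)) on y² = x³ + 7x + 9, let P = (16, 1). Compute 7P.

(5, 4)

Double-and-add on 7 = (111)₂. Start with P = (16, 1) for the leading 1-bit.
double: tangent at (16, 1): λ = (3·16² + 7)/(2·1) ≡ 10/2. 2⁻¹ ≡ 9 (mod 17) since 2·9 = 18 ≡ 1, so λ ≡ 10·9 ≡ 5.
  x = λ² - 16 - 16 = 25 - 32 ≡ 10; y = λ·(16 - 10) - 1 ≡ 12. → (10, 12)
add P: (10, 12) + (16, 1). λ = (1 - 12)/(16 - 10) ≡ 6/6 mod 17. 6⁻¹ ≡ 3 (mod 17), so λ ≡ 1.
  x = λ² - 10 - 16 = 1 - 26 ≡ 9; y = λ·(10 - 9) - 12 ≡ 6. → (9, 6)
double: tangent at (9, 6): λ = (3·9² + 7)/(2·6) ≡ 12/12. 12⁻¹ ≡ 10 (mod 17), so λ ≡ 12·10 ≡ 1.
  x = λ² - 9 - 9 = 1 - 18 ≡ 0; y = λ·(9 - 0) - 6 ≡ 3. → (0, 3)
add P: (0, 3) + (16, 1). λ = (1 - 3)/(16 - 0) ≡ 15/16 mod 17. 16⁻¹ ≡ 16 (mod 17), so λ ≡ 2.
  x = λ² - 0 - 16 = 4 - 16 ≡ 5; y = λ·(0 - 5) - 3 ≡ 4. → (5, 4)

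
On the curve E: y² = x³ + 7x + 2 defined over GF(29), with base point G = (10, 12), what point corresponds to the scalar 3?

Repeated addition: build up to 3G.
2G: tangent at (10, 12): λ = (3·10² + 7)/(2·12) ≡ 17/24. 24⁻¹ ≡ 23 (mod 29), so λ ≡ 17·23 ≡ 14.
  x = λ² - 10 - 10 = 196 - 20 ≡ 2; y = λ·(10 - 2) - 12 ≡ 13. → (2, 13)
3G: (2, 13) + (10, 12). λ = (12 - 13)/(10 - 2) ≡ 28/8 mod 29. 8⁻¹ ≡ 11 (mod 29) since 8·11 = 88 ≡ 1, so λ ≡ 18.
  x = λ² - 2 - 10 = 324 - 12 ≡ 22; y = λ·(2 - 22) - 13 ≡ 4. → (22, 4)

(22, 4)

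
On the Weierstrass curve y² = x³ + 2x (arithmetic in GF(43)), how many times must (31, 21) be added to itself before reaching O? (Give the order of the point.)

2P: tangent at (31, 21): λ = (3·31² + 2)/(2·21) ≡ 4/42. 42⁻¹ ≡ 42 (mod 43), so λ ≡ 4·42 ≡ 39.
  x = λ² - 31 - 31 = 1521 - 62 ≡ 40; y = λ·(31 - 40) - 21 ≡ 15. → (40, 15)
3P: (40, 15) + (31, 21). λ = (21 - 15)/(31 - 40) ≡ 6/34 mod 43. 34⁻¹ ≡ 19 (mod 43), so λ ≡ 28.
  x = λ² - 40 - 31 = 784 - 71 ≡ 25; y = λ·(40 - 25) - 15 ≡ 18. → (25, 18)
4P: (25, 18) + (31, 21). λ = (21 - 18)/(31 - 25) ≡ 3/6 mod 43. 6⁻¹ ≡ 36 (mod 43), so λ ≡ 22.
  x = λ² - 25 - 31 = 484 - 56 ≡ 41; y = λ·(25 - 41) - 18 ≡ 17. → (41, 17)
5P: (41, 17) + (31, 21). λ = (21 - 17)/(31 - 41) ≡ 4/33 mod 43. 33⁻¹ ≡ 30 (mod 43), so λ ≡ 34.
  x = λ² - 41 - 31 = 1156 - 72 ≡ 9; y = λ·(41 - 9) - 17 ≡ 39. → (9, 39)
6P: (9, 39) + (31, 21). λ = (21 - 39)/(31 - 9) ≡ 25/22 mod 43. 22⁻¹ ≡ 2 (mod 43), so λ ≡ 7.
  x = λ² - 9 - 31 = 49 - 40 ≡ 9; y = λ·(9 - 9) - 39 ≡ 4. → (9, 4)
7P: (9, 4) + (31, 21). λ = (21 - 4)/(31 - 9) ≡ 17/22 mod 43. 22⁻¹ ≡ 2 (mod 43), so λ ≡ 34.
  x = λ² - 9 - 31 = 1156 - 40 ≡ 41; y = λ·(9 - 41) - 4 ≡ 26. → (41, 26)
8P: (41, 26) + (31, 21). λ = (21 - 26)/(31 - 41) ≡ 38/33 mod 43. 33⁻¹ ≡ 30 (mod 43) since 33·30 = 990 ≡ 1, so λ ≡ 22.
  x = λ² - 41 - 31 = 484 - 72 ≡ 25; y = λ·(41 - 25) - 26 ≡ 25. → (25, 25)
9P: (25, 25) + (31, 21). λ = (21 - 25)/(31 - 25) ≡ 39/6 mod 43. 6⁻¹ ≡ 36 (mod 43), so λ ≡ 28.
  x = λ² - 25 - 31 = 784 - 56 ≡ 40; y = λ·(25 - 40) - 25 ≡ 28. → (40, 28)
10P: (40, 28) + (31, 21). λ = (21 - 28)/(31 - 40) ≡ 36/34 mod 43. 34⁻¹ ≡ 19 (mod 43), so λ ≡ 39.
  x = λ² - 40 - 31 = 1521 - 71 ≡ 31; y = λ·(40 - 31) - 28 ≡ 22. → (31, 22)
11P: (31, 22) + (31, 21): same x and y₁ ≡ -y₂, so the sum is O.
11P = O, so the order is 11.

11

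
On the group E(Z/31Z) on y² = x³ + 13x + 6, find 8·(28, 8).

(8, 8)

Write G = (28, 8).
Repeated addition: build up to 8G.
2G: tangent at (28, 8): λ = (3·28² + 13)/(2·8) ≡ 9/16. 16⁻¹ ≡ 2 (mod 31) since 16·2 = 32 ≡ 1, so λ ≡ 9·2 ≡ 18.
  x = λ² - 28 - 28 = 324 - 56 ≡ 20; y = λ·(28 - 20) - 8 ≡ 12. → (20, 12)
3G: (20, 12) + (28, 8). λ = (8 - 12)/(28 - 20) ≡ 27/8 mod 31. 8⁻¹ ≡ 4 (mod 31), so λ ≡ 15.
  x = λ² - 20 - 28 = 225 - 48 ≡ 22; y = λ·(20 - 22) - 12 ≡ 20. → (22, 20)
4G: (22, 20) + (28, 8). λ = (8 - 20)/(28 - 22) ≡ 19/6 mod 31. 6⁻¹ ≡ 26 (mod 31) since 6·26 = 156 ≡ 1, so λ ≡ 29.
  x = λ² - 22 - 28 = 841 - 50 ≡ 16; y = λ·(22 - 16) - 20 ≡ 30. → (16, 30)
5G: (16, 30) + (28, 8). λ = (8 - 30)/(28 - 16) ≡ 9/12 mod 31. 12⁻¹ ≡ 13 (mod 31), so λ ≡ 24.
  x = λ² - 16 - 28 = 576 - 44 ≡ 5; y = λ·(16 - 5) - 30 ≡ 17. → (5, 17)
6G: (5, 17) + (28, 8). λ = (8 - 17)/(28 - 5) ≡ 22/23 mod 31. 23⁻¹ ≡ 27 (mod 31) since 23·27 = 621 ≡ 1, so λ ≡ 5.
  x = λ² - 5 - 28 = 25 - 33 ≡ 23; y = λ·(5 - 23) - 17 ≡ 17. → (23, 17)
7G: (23, 17) + (28, 8). λ = (8 - 17)/(28 - 23) ≡ 22/5 mod 31. 5⁻¹ ≡ 25 (mod 31), so λ ≡ 23.
  x = λ² - 23 - 28 = 529 - 51 ≡ 13; y = λ·(23 - 13) - 17 ≡ 27. → (13, 27)
8G: (13, 27) + (28, 8). λ = (8 - 27)/(28 - 13) ≡ 12/15 mod 31. 15⁻¹ ≡ 29 (mod 31), so λ ≡ 7.
  x = λ² - 13 - 28 = 49 - 41 ≡ 8; y = λ·(13 - 8) - 27 ≡ 8. → (8, 8)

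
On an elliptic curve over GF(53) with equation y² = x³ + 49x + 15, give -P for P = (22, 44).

(22, 9)

-(22, 44) = (22, -44 mod 53) = (22, 9).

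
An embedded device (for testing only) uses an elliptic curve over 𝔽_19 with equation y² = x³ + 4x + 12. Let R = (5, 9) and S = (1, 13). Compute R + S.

(14, 0)

(5, 9) + (1, 13). λ = (13 - 9)/(1 - 5) ≡ 4/15 mod 19. 15⁻¹ ≡ 14 (mod 19), so λ ≡ 18.
  x = λ² - 5 - 1 = 324 - 6 ≡ 14; y = λ·(5 - 14) - 9 ≡ 0. → (14, 0)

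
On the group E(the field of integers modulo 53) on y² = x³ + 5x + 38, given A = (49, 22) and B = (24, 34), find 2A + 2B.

(19, 7)

First 2A:
Repeated addition: build up to 2A.
2A: tangent at (49, 22): λ = (3·49² + 5)/(2·22) ≡ 0/44. 44⁻¹ ≡ 47 (mod 53) since 44·47 = 2068 ≡ 1, so λ ≡ 0·47 ≡ 0.
  x = λ² - 49 - 49 = 0 - 98 ≡ 8; y = λ·(49 - 8) - 22 ≡ 31. → (8, 31)
2A = (8, 31).
Next 2B:
Repeated addition: build up to 2B.
2B: tangent at (24, 34): λ = (3·24² + 5)/(2·34) ≡ 37/15. 15⁻¹ ≡ 46 (mod 53), so λ ≡ 37·46 ≡ 6.
  x = λ² - 24 - 24 = 36 - 48 ≡ 41; y = λ·(24 - 41) - 34 ≡ 23. → (41, 23)
2B = (41, 23).
Finally 2A + 2B:
(8, 31) + (41, 23). λ = (23 - 31)/(41 - 8) ≡ 45/33 mod 53. 33⁻¹ ≡ 45 (mod 53), so λ ≡ 11.
  x = λ² - 8 - 41 = 121 - 49 ≡ 19; y = λ·(8 - 19) - 31 ≡ 7. → (19, 7)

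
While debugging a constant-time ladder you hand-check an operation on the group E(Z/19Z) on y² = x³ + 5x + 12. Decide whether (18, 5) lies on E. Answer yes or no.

yes

y² = 5² ≡ 6; x³ + 5x + 12 = 5934 ≡ 6 (mod 19). 6 = 6.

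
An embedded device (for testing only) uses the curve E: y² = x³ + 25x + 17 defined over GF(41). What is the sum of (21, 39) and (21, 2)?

The two points share x = 21 and their y-coordinates satisfy 39 + 2 ≡ 0 (mod 41), so they are inverses. Their sum is the point at infinity.

O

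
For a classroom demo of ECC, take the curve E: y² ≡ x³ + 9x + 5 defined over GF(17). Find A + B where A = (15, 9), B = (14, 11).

(9, 13)

(15, 9) + (14, 11). λ = (11 - 9)/(14 - 15) ≡ 2/16 mod 17. 16⁻¹ ≡ 16 (mod 17), so λ ≡ 15.
  x = λ² - 15 - 14 = 225 - 29 ≡ 9; y = λ·(15 - 9) - 9 ≡ 13. → (9, 13)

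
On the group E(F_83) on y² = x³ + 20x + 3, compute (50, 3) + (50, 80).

The two points share x = 50 and their y-coordinates satisfy 3 + 80 ≡ 0 (mod 83), so they are inverses. Their sum is ∞.

O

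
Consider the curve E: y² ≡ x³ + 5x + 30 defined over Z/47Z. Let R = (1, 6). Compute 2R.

tangent at (1, 6): λ = (3·1² + 5)/(2·6) ≡ 8/12. 12⁻¹ ≡ 4 (mod 47), so λ ≡ 8·4 ≡ 32.
  x = λ² - 1 - 1 = 1024 - 2 ≡ 35; y = λ·(1 - 35) - 6 ≡ 34. → (35, 34)

(35, 34)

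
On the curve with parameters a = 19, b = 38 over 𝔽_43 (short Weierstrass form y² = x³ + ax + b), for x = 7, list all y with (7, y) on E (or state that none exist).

x³ + 19x + 38 = 514 ≡ 41 (mod 43).
Square roots of 41 mod 43: 16 and 27 (since 16² = 256 ≡ 41).

16, 27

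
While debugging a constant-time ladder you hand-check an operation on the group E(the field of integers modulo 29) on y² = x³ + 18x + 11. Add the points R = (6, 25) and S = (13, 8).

(6, 25) + (13, 8). λ = (8 - 25)/(13 - 6) ≡ 12/7 mod 29. 7⁻¹ ≡ 25 (mod 29), so λ ≡ 10.
  x = λ² - 6 - 13 = 100 - 19 ≡ 23; y = λ·(6 - 23) - 25 ≡ 8. → (23, 8)

(23, 8)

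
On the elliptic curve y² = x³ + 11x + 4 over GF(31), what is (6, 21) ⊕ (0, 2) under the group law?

(6, 21) + (0, 2). λ = (2 - 21)/(0 - 6) ≡ 12/25 mod 31. 25⁻¹ ≡ 5 (mod 31) since 25·5 = 125 ≡ 1, so λ ≡ 29.
  x = λ² - 6 - 0 = 841 - 6 ≡ 29; y = λ·(6 - 29) - 21 ≡ 25. → (29, 25)

(29, 25)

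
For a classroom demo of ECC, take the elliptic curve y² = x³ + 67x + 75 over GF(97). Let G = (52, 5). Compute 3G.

Repeated addition: build up to 3G.
2G: tangent at (52, 5): λ = (3·52² + 67)/(2·5) ≡ 31/10. 10⁻¹ ≡ 68 (mod 97), so λ ≡ 31·68 ≡ 71.
  x = λ² - 52 - 52 = 5041 - 104 ≡ 87; y = λ·(52 - 87) - 5 ≡ 32. → (87, 32)
3G: (87, 32) + (52, 5). λ = (5 - 32)/(52 - 87) ≡ 70/62 mod 97. 62⁻¹ ≡ 36 (mod 97) since 62·36 = 2232 ≡ 1, so λ ≡ 95.
  x = λ² - 87 - 52 = 9025 - 139 ≡ 59; y = λ·(87 - 59) - 32 ≡ 9. → (59, 9)

(59, 9)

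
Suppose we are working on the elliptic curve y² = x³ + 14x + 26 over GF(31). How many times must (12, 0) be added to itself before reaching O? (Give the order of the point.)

2P: (12, 0) + (12, 0): same x and y₁ ≡ -y₂, so the sum is O.
2P = O, so the order is 2.

2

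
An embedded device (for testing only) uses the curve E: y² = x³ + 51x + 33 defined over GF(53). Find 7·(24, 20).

O

Write G = (24, 20).
Double-and-add on 7 = (111)₂. Start with G = (24, 20) for the leading 1-bit.
double: tangent at (24, 20): λ = (3·24² + 51)/(2·20) ≡ 30/40. 40⁻¹ ≡ 4 (mod 53) since 40·4 = 160 ≡ 1, so λ ≡ 30·4 ≡ 14.
  x = λ² - 24 - 24 = 196 - 48 ≡ 42; y = λ·(24 - 42) - 20 ≡ 46. → (42, 46)
add G: (42, 46) + (24, 20). λ = (20 - 46)/(24 - 42) ≡ 27/35 mod 53. 35⁻¹ ≡ 50 (mod 53), so λ ≡ 25.
  x = λ² - 42 - 24 = 625 - 66 ≡ 29; y = λ·(42 - 29) - 46 ≡ 14. → (29, 14)
double: tangent at (29, 14): λ = (3·29² + 51)/(2·14) ≡ 30/28. 28⁻¹ ≡ 36 (mod 53) since 28·36 = 1008 ≡ 1, so λ ≡ 30·36 ≡ 20.
  x = λ² - 29 - 29 = 400 - 58 ≡ 24; y = λ·(29 - 24) - 14 ≡ 33. → (24, 33)
add G: (24, 33) + (24, 20): same x and y₁ ≡ -y₂, so the sum is ∞.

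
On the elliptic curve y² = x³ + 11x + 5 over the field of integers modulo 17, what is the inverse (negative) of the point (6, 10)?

(6, 7)

-(6, 10) = (6, -10 mod 17) = (6, 7).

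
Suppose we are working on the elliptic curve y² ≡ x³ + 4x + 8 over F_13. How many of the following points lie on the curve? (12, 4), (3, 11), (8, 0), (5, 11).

(12, 4): 4² ≡ 3, rhs ≡ 3 → on.
(3, 11): 11² ≡ 4, rhs ≡ 8 → off.
(8, 0): 0² ≡ 0, rhs ≡ 6 → off.
(5, 11): 11² ≡ 4, rhs ≡ 10 → off.

1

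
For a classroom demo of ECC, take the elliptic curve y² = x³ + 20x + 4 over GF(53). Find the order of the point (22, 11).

3

2P: tangent at (22, 11): λ = (3·22² + 20)/(2·11) ≡ 41/22. 22⁻¹ ≡ 41 (mod 53), so λ ≡ 41·41 ≡ 38.
  x = λ² - 22 - 22 = 1444 - 44 ≡ 22; y = λ·(22 - 22) - 11 ≡ 42. → (22, 42)
3P: (22, 42) + (22, 11): same x and y₁ ≡ -y₂, so the sum is 𝒪.
3P = 𝒪, so the order is 3.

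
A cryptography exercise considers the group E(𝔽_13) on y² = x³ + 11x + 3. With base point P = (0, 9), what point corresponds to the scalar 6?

Double-and-add on 6 = (110)₂. Start with P = (0, 9) for the leading 1-bit.
double: tangent at (0, 9): λ = (3·0² + 11)/(2·9) ≡ 11/5. 5⁻¹ ≡ 8 (mod 13) since 5·8 = 40 ≡ 1, so λ ≡ 11·8 ≡ 10.
  x = λ² - 0 - 0 = 100 - 0 ≡ 9; y = λ·(0 - 9) - 9 ≡ 5. → (9, 5)
add P: (9, 5) + (0, 9). λ = (9 - 5)/(0 - 9) ≡ 4/4 mod 13. 4⁻¹ ≡ 10 (mod 13), so λ ≡ 1.
  x = λ² - 9 - 0 = 1 - 9 ≡ 5; y = λ·(9 - 5) - 5 ≡ 12. → (5, 12)
double: tangent at (5, 12): λ = (3·5² + 11)/(2·12) ≡ 8/11. 11⁻¹ ≡ 6 (mod 13), so λ ≡ 8·6 ≡ 9.
  x = λ² - 5 - 5 = 81 - 10 ≡ 6; y = λ·(5 - 6) - 12 ≡ 5. → (6, 5)

(6, 5)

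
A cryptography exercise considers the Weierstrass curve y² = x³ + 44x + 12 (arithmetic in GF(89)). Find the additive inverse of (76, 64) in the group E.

-(76, 64) = (76, -64 mod 89) = (76, 25).

(76, 25)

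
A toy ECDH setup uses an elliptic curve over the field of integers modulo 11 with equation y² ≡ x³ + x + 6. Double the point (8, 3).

tangent at (8, 3): λ = (3·8² + 1)/(2·3) ≡ 6/6. 6⁻¹ ≡ 2 (mod 11), so λ ≡ 6·2 ≡ 1.
  x = λ² - 8 - 8 = 1 - 16 ≡ 7; y = λ·(8 - 7) - 3 ≡ 9. → (7, 9)

(7, 9)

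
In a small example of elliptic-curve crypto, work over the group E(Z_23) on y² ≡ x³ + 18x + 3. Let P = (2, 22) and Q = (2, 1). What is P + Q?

The two points share x = 2 and their y-coordinates satisfy 22 + 1 ≡ 0 (mod 23), so they are inverses. Their sum is ∞.

O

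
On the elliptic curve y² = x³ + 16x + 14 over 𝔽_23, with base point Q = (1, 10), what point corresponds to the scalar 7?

(7, 3)

Repeated addition: build up to 7Q.
2Q: tangent at (1, 10): λ = (3·1² + 16)/(2·10) ≡ 19/20. 20⁻¹ ≡ 15 (mod 23), so λ ≡ 19·15 ≡ 9.
  x = λ² - 1 - 1 = 81 - 2 ≡ 10; y = λ·(1 - 10) - 10 ≡ 1. → (10, 1)
3Q: (10, 1) + (1, 10). λ = (10 - 1)/(1 - 10) ≡ 9/14 mod 23. 14⁻¹ ≡ 5 (mod 23), so λ ≡ 22.
  x = λ² - 10 - 1 = 484 - 11 ≡ 13; y = λ·(10 - 13) - 1 ≡ 2. → (13, 2)
4Q: (13, 2) + (1, 10). λ = (10 - 2)/(1 - 13) ≡ 8/11 mod 23. 11⁻¹ ≡ 21 (mod 23), so λ ≡ 7.
  x = λ² - 13 - 1 = 49 - 14 ≡ 12; y = λ·(13 - 12) - 2 ≡ 5. → (12, 5)
5Q: (12, 5) + (1, 10). λ = (10 - 5)/(1 - 12) ≡ 5/12 mod 23. 12⁻¹ ≡ 2 (mod 23) since 12·2 = 24 ≡ 1, so λ ≡ 10.
  x = λ² - 12 - 1 = 100 - 13 ≡ 18; y = λ·(12 - 18) - 5 ≡ 4. → (18, 4)
6Q: (18, 4) + (1, 10). λ = (10 - 4)/(1 - 18) ≡ 6/6 mod 23. 6⁻¹ ≡ 4 (mod 23) since 6·4 = 24 ≡ 1, so λ ≡ 1.
  x = λ² - 18 - 1 = 1 - 19 ≡ 5; y = λ·(18 - 5) - 4 ≡ 9. → (5, 9)
7Q: (5, 9) + (1, 10). λ = (10 - 9)/(1 - 5) ≡ 1/19 mod 23. 19⁻¹ ≡ 17 (mod 23), so λ ≡ 17.
  x = λ² - 5 - 1 = 289 - 6 ≡ 7; y = λ·(5 - 7) - 9 ≡ 3. → (7, 3)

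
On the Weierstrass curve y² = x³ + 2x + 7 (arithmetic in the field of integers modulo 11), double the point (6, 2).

tangent at (6, 2): λ = (3·6² + 2)/(2·2) ≡ 0/4. 4⁻¹ ≡ 3 (mod 11), so λ ≡ 0·3 ≡ 0.
  x = λ² - 6 - 6 = 0 - 12 ≡ 10; y = λ·(6 - 10) - 2 ≡ 9. → (10, 9)

(10, 9)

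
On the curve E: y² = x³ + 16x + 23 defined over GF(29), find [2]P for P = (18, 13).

tangent at (18, 13): λ = (3·18² + 16)/(2·13) ≡ 2/26. 26⁻¹ ≡ 19 (mod 29) since 26·19 = 494 ≡ 1, so λ ≡ 2·19 ≡ 9.
  x = λ² - 18 - 18 = 81 - 36 ≡ 16; y = λ·(18 - 16) - 13 ≡ 5. → (16, 5)

(16, 5)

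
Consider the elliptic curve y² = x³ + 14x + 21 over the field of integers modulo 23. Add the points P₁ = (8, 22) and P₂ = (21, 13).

(8, 22) + (21, 13). λ = (13 - 22)/(21 - 8) ≡ 14/13 mod 23. 13⁻¹ ≡ 16 (mod 23) since 13·16 = 208 ≡ 1, so λ ≡ 17.
  x = λ² - 8 - 21 = 289 - 29 ≡ 7; y = λ·(8 - 7) - 22 ≡ 18. → (7, 18)

(7, 18)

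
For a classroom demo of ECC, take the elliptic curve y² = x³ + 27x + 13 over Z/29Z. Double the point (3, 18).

tangent at (3, 18): λ = (3·3² + 27)/(2·18) ≡ 25/7. 7⁻¹ ≡ 25 (mod 29) since 7·25 = 175 ≡ 1, so λ ≡ 25·25 ≡ 16.
  x = λ² - 3 - 3 = 256 - 6 ≡ 18; y = λ·(3 - 18) - 18 ≡ 3. → (18, 3)

(18, 3)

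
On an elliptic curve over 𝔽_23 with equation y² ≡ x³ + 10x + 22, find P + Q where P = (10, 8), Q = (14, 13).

(2, 2)

(10, 8) + (14, 13). λ = (13 - 8)/(14 - 10) ≡ 5/4 mod 23. 4⁻¹ ≡ 6 (mod 23) since 4·6 = 24 ≡ 1, so λ ≡ 7.
  x = λ² - 10 - 14 = 49 - 24 ≡ 2; y = λ·(10 - 2) - 8 ≡ 2. → (2, 2)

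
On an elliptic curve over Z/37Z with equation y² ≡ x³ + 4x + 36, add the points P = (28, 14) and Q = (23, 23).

(7, 0)

(28, 14) + (23, 23). λ = (23 - 14)/(23 - 28) ≡ 9/32 mod 37. 32⁻¹ ≡ 22 (mod 37) since 32·22 = 704 ≡ 1, so λ ≡ 13.
  x = λ² - 28 - 23 = 169 - 51 ≡ 7; y = λ·(28 - 7) - 14 ≡ 0. → (7, 0)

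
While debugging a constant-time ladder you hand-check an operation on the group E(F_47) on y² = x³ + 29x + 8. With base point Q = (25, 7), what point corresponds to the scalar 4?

(20, 38)

Double-and-add on 4 = (100)₂. Start with Q = (25, 7) for the leading 1-bit.
double: tangent at (25, 7): λ = (3·25² + 29)/(2·7) ≡ 24/14. 14⁻¹ ≡ 37 (mod 47), so λ ≡ 24·37 ≡ 42.
  x = λ² - 25 - 25 = 1764 - 50 ≡ 22; y = λ·(25 - 22) - 7 ≡ 25. → (22, 25)
double: tangent at (22, 25): λ = (3·22² + 29)/(2·25) ≡ 24/3. 3⁻¹ ≡ 16 (mod 47), so λ ≡ 24·16 ≡ 8.
  x = λ² - 22 - 22 = 64 - 44 ≡ 20; y = λ·(22 - 20) - 25 ≡ 38. → (20, 38)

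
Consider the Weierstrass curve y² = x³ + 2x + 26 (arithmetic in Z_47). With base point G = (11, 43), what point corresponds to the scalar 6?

Double-and-add on 6 = (110)₂. Start with G = (11, 43) for the leading 1-bit.
double: tangent at (11, 43): λ = (3·11² + 2)/(2·43) ≡ 36/39. 39⁻¹ ≡ 41 (mod 47) since 39·41 = 1599 ≡ 1, so λ ≡ 36·41 ≡ 19.
  x = λ² - 11 - 11 = 361 - 22 ≡ 10; y = λ·(11 - 10) - 43 ≡ 23. → (10, 23)
add G: (10, 23) + (11, 43). λ = (43 - 23)/(11 - 10) ≡ 20/1 mod 47. 1⁻¹ ≡ 1 (mod 47), so λ ≡ 20.
  x = λ² - 10 - 11 = 400 - 21 ≡ 3; y = λ·(10 - 3) - 23 ≡ 23. → (3, 23)
double: tangent at (3, 23): λ = (3·3² + 2)/(2·23) ≡ 29/46. 46⁻¹ ≡ 46 (mod 47), so λ ≡ 29·46 ≡ 18.
  x = λ² - 3 - 3 = 324 - 6 ≡ 36; y = λ·(3 - 36) - 23 ≡ 41. → (36, 41)

(36, 41)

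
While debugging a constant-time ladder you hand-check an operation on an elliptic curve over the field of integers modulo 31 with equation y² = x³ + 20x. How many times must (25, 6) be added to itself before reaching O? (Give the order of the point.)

8

2P: tangent at (25, 6): λ = (3·25² + 20)/(2·6) ≡ 4/12. 12⁻¹ ≡ 13 (mod 31), so λ ≡ 4·13 ≡ 21.
  x = λ² - 25 - 25 = 441 - 50 ≡ 19; y = λ·(25 - 19) - 6 ≡ 27. → (19, 27)
3P: (19, 27) + (25, 6). λ = (6 - 27)/(25 - 19) ≡ 10/6 mod 31. 6⁻¹ ≡ 26 (mod 31), so λ ≡ 12.
  x = λ² - 19 - 25 = 144 - 44 ≡ 7; y = λ·(19 - 7) - 27 ≡ 24. → (7, 24)
4P: (7, 24) + (25, 6). λ = (6 - 24)/(25 - 7) ≡ 13/18 mod 31. 18⁻¹ ≡ 19 (mod 31) since 18·19 = 342 ≡ 1, so λ ≡ 30.
  x = λ² - 7 - 25 = 900 - 32 ≡ 0; y = λ·(7 - 0) - 24 ≡ 0. → (0, 0)
5P: (0, 0) + (25, 6). λ = (6 - 0)/(25 - 0) ≡ 6/25 mod 31. 25⁻¹ ≡ 5 (mod 31), so λ ≡ 30.
  x = λ² - 0 - 25 = 900 - 25 ≡ 7; y = λ·(0 - 7) - 0 ≡ 7. → (7, 7)
6P: (7, 7) + (25, 6). λ = (6 - 7)/(25 - 7) ≡ 30/18 mod 31. 18⁻¹ ≡ 19 (mod 31), so λ ≡ 12.
  x = λ² - 7 - 25 = 144 - 32 ≡ 19; y = λ·(7 - 19) - 7 ≡ 4. → (19, 4)
7P: (19, 4) + (25, 6). λ = (6 - 4)/(25 - 19) ≡ 2/6 mod 31. 6⁻¹ ≡ 26 (mod 31), so λ ≡ 21.
  x = λ² - 19 - 25 = 441 - 44 ≡ 25; y = λ·(19 - 25) - 4 ≡ 25. → (25, 25)
8P: (25, 25) + (25, 6): same x and y₁ ≡ -y₂, so the sum is O.
8P = O, so the order is 8.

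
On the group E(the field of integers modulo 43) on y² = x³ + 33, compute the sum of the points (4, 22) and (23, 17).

(20, 32)

(4, 22) + (23, 17). λ = (17 - 22)/(23 - 4) ≡ 38/19 mod 43. 19⁻¹ ≡ 34 (mod 43), so λ ≡ 2.
  x = λ² - 4 - 23 = 4 - 27 ≡ 20; y = λ·(4 - 20) - 22 ≡ 32. → (20, 32)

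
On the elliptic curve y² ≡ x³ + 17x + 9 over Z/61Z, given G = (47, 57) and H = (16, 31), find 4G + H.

(10, 9)

First 4G:
Double-and-add on 4 = (100)₂. Start with G = (47, 57) for the leading 1-bit.
double: tangent at (47, 57): λ = (3·47² + 17)/(2·57) ≡ 56/53. 53⁻¹ ≡ 38 (mod 61) since 53·38 = 2014 ≡ 1, so λ ≡ 56·38 ≡ 54.
  x = λ² - 47 - 47 = 2916 - 94 ≡ 16; y = λ·(47 - 16) - 57 ≡ 31. → (16, 31)
double: tangent at (16, 31): λ = (3·16² + 17)/(2·31) ≡ 53/1. 1⁻¹ ≡ 1 (mod 61), so λ ≡ 53·1 ≡ 53.
  x = λ² - 16 - 16 = 2809 - 32 ≡ 32; y = λ·(16 - 32) - 31 ≡ 36. → (32, 36)
4G = (32, 36).
Finally 4G + H:
(32, 36) + (16, 31). λ = (31 - 36)/(16 - 32) ≡ 56/45 mod 61. 45⁻¹ ≡ 19 (mod 61) since 45·19 = 855 ≡ 1, so λ ≡ 27.
  x = λ² - 32 - 16 = 729 - 48 ≡ 10; y = λ·(32 - 10) - 36 ≡ 9. → (10, 9)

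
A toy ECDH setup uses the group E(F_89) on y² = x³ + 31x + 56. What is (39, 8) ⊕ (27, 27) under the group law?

(39, 8) + (27, 27). λ = (27 - 8)/(27 - 39) ≡ 19/77 mod 89. 77⁻¹ ≡ 37 (mod 89), so λ ≡ 80.
  x = λ² - 39 - 27 = 6400 - 66 ≡ 15; y = λ·(39 - 15) - 8 ≡ 43. → (15, 43)

(15, 43)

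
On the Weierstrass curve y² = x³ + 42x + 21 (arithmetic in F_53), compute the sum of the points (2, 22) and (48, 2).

(9, 11)

(2, 22) + (48, 2). λ = (2 - 22)/(48 - 2) ≡ 33/46 mod 53. 46⁻¹ ≡ 15 (mod 53) since 46·15 = 690 ≡ 1, so λ ≡ 18.
  x = λ² - 2 - 48 = 324 - 50 ≡ 9; y = λ·(2 - 9) - 22 ≡ 11. → (9, 11)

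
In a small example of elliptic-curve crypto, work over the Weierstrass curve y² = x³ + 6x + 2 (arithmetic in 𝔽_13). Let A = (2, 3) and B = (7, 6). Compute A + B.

(8, 9)

(2, 3) + (7, 6). λ = (6 - 3)/(7 - 2) ≡ 3/5 mod 13. 5⁻¹ ≡ 8 (mod 13), so λ ≡ 11.
  x = λ² - 2 - 7 = 121 - 9 ≡ 8; y = λ·(2 - 8) - 3 ≡ 9. → (8, 9)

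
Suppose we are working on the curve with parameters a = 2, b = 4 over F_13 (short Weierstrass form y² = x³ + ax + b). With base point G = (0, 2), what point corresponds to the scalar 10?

(9, 6)

Double-and-add on 10 = (1010)₂. Start with G = (0, 2) for the leading 1-bit.
double: tangent at (0, 2): λ = (3·0² + 2)/(2·2) ≡ 2/4. 4⁻¹ ≡ 10 (mod 13), so λ ≡ 2·10 ≡ 7.
  x = λ² - 0 - 0 = 49 - 0 ≡ 10; y = λ·(0 - 10) - 2 ≡ 6. → (10, 6)
double: tangent at (10, 6): λ = (3·10² + 2)/(2·6) ≡ 3/12. 12⁻¹ ≡ 12 (mod 13) since 12·12 = 144 ≡ 1, so λ ≡ 3·12 ≡ 10.
  x = λ² - 10 - 10 = 100 - 20 ≡ 2; y = λ·(10 - 2) - 6 ≡ 9. → (2, 9)
add G: (2, 9) + (0, 2). λ = (2 - 9)/(0 - 2) ≡ 6/11 mod 13. 11⁻¹ ≡ 6 (mod 13), so λ ≡ 10.
  x = λ² - 2 - 0 = 100 - 2 ≡ 7; y = λ·(2 - 7) - 9 ≡ 6. → (7, 6)
double: tangent at (7, 6): λ = (3·7² + 2)/(2·6) ≡ 6/12. 12⁻¹ ≡ 12 (mod 13), so λ ≡ 6·12 ≡ 7.
  x = λ² - 7 - 7 = 49 - 14 ≡ 9; y = λ·(7 - 9) - 6 ≡ 6. → (9, 6)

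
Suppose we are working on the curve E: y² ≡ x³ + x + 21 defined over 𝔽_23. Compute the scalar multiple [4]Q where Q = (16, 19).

Double-and-add on 4 = (100)₂. Start with Q = (16, 19) for the leading 1-bit.
double: tangent at (16, 19): λ = (3·16² + 1)/(2·19) ≡ 10/15. 15⁻¹ ≡ 20 (mod 23) since 15·20 = 300 ≡ 1, so λ ≡ 10·20 ≡ 16.
  x = λ² - 16 - 16 = 256 - 32 ≡ 17; y = λ·(16 - 17) - 19 ≡ 11. → (17, 11)
double: tangent at (17, 11): λ = (3·17² + 1)/(2·11) ≡ 17/22. 22⁻¹ ≡ 22 (mod 23) since 22·22 = 484 ≡ 1, so λ ≡ 17·22 ≡ 6.
  x = λ² - 17 - 17 = 36 - 34 ≡ 2; y = λ·(17 - 2) - 11 ≡ 10. → (2, 10)

(2, 10)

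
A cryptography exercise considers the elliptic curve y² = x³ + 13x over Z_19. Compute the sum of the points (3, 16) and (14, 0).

(3, 16) + (14, 0). λ = (0 - 16)/(14 - 3) ≡ 3/11 mod 19. 11⁻¹ ≡ 7 (mod 19), so λ ≡ 2.
  x = λ² - 3 - 14 = 4 - 17 ≡ 6; y = λ·(3 - 6) - 16 ≡ 16. → (6, 16)

(6, 16)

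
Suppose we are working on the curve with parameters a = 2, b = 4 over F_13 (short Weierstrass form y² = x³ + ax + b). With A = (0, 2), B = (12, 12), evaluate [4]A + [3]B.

(7, 7)

First 4A:
Double-and-add on 4 = (100)₂. Start with A = (0, 2) for the leading 1-bit.
double: tangent at (0, 2): λ = (3·0² + 2)/(2·2) ≡ 2/4. 4⁻¹ ≡ 10 (mod 13), so λ ≡ 2·10 ≡ 7.
  x = λ² - 0 - 0 = 49 - 0 ≡ 10; y = λ·(0 - 10) - 2 ≡ 6. → (10, 6)
double: tangent at (10, 6): λ = (3·10² + 2)/(2·6) ≡ 3/12. 12⁻¹ ≡ 12 (mod 13) since 12·12 = 144 ≡ 1, so λ ≡ 3·12 ≡ 10.
  x = λ² - 10 - 10 = 100 - 20 ≡ 2; y = λ·(10 - 2) - 6 ≡ 9. → (2, 9)
4A = (2, 9).
Next 3B:
Repeated addition: build up to 3B.
2B: tangent at (12, 12): λ = (3·12² + 2)/(2·12) ≡ 5/11. 11⁻¹ ≡ 6 (mod 13), so λ ≡ 5·6 ≡ 4.
  x = λ² - 12 - 12 = 16 - 24 ≡ 5; y = λ·(12 - 5) - 12 ≡ 3. → (5, 3)
3B: (5, 3) + (12, 12). λ = (12 - 3)/(12 - 5) ≡ 9/7 mod 13. 7⁻¹ ≡ 2 (mod 13), so λ ≡ 5.
  x = λ² - 5 - 12 = 25 - 17 ≡ 8; y = λ·(5 - 8) - 3 ≡ 8. → (8, 8)
3B = (8, 8).
Finally 4A + 3B:
(2, 9) + (8, 8). λ = (8 - 9)/(8 - 2) ≡ 12/6 mod 13. 6⁻¹ ≡ 11 (mod 13), so λ ≡ 2.
  x = λ² - 2 - 8 = 4 - 10 ≡ 7; y = λ·(2 - 7) - 9 ≡ 7. → (7, 7)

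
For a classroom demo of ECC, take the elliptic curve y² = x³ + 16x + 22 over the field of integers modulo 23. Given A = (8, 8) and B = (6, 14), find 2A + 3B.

First 2A:
Repeated addition: build up to 2A.
2A: tangent at (8, 8): λ = (3·8² + 16)/(2·8) ≡ 1/16. 16⁻¹ ≡ 13 (mod 23) since 16·13 = 208 ≡ 1, so λ ≡ 1·13 ≡ 13.
  x = λ² - 8 - 8 = 169 - 16 ≡ 15; y = λ·(8 - 15) - 8 ≡ 16. → (15, 16)
2A = (15, 16).
Next 3B:
Repeated addition: build up to 3B.
2B: tangent at (6, 14): λ = (3·6² + 16)/(2·14) ≡ 9/5. 5⁻¹ ≡ 14 (mod 23) since 5·14 = 70 ≡ 1, so λ ≡ 9·14 ≡ 11.
  x = λ² - 6 - 6 = 121 - 12 ≡ 17; y = λ·(6 - 17) - 14 ≡ 3. → (17, 3)
3B: (17, 3) + (6, 14). λ = (14 - 3)/(6 - 17) ≡ 11/12 mod 23. 12⁻¹ ≡ 2 (mod 23) since 12·2 = 24 ≡ 1, so λ ≡ 22.
  x = λ² - 17 - 6 = 484 - 23 ≡ 1; y = λ·(17 - 1) - 3 ≡ 4. → (1, 4)
3B = (1, 4).
Finally 2A + 3B:
(15, 16) + (1, 4). λ = (4 - 16)/(1 - 15) ≡ 11/9 mod 23. 9⁻¹ ≡ 18 (mod 23), so λ ≡ 14.
  x = λ² - 15 - 1 = 196 - 16 ≡ 19; y = λ·(15 - 19) - 16 ≡ 20. → (19, 20)

(19, 20)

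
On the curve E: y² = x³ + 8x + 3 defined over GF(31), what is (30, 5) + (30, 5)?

(6, 9)

tangent at (30, 5): λ = (3·30² + 8)/(2·5) ≡ 11/10. 10⁻¹ ≡ 28 (mod 31), so λ ≡ 11·28 ≡ 29.
  x = λ² - 30 - 30 = 841 - 60 ≡ 6; y = λ·(30 - 6) - 5 ≡ 9. → (6, 9)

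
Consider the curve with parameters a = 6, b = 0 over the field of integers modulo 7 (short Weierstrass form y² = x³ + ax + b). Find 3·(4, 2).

Write P = (4, 2).
Repeated addition: build up to 3P.
2P: tangent at (4, 2): λ = (3·4² + 6)/(2·2) ≡ 5/4. 4⁻¹ ≡ 2 (mod 7) since 4·2 = 8 ≡ 1, so λ ≡ 5·2 ≡ 3.
  x = λ² - 4 - 4 = 9 - 8 ≡ 1; y = λ·(4 - 1) - 2 ≡ 0. → (1, 0)
3P: (1, 0) + (4, 2). λ = (2 - 0)/(4 - 1) ≡ 2/3 mod 7. 3⁻¹ ≡ 5 (mod 7), so λ ≡ 3.
  x = λ² - 1 - 4 = 9 - 5 ≡ 4; y = λ·(1 - 4) - 0 ≡ 5. → (4, 5)

(4, 5)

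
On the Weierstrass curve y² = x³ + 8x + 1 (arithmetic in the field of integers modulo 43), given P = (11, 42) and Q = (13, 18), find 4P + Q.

O

First 4P:
Double-and-add on 4 = (100)₂. Start with P = (11, 42) for the leading 1-bit.
double: tangent at (11, 42): λ = (3·11² + 8)/(2·42) ≡ 27/41. 41⁻¹ ≡ 21 (mod 43) since 41·21 = 861 ≡ 1, so λ ≡ 27·21 ≡ 8.
  x = λ² - 11 - 11 = 64 - 22 ≡ 42; y = λ·(11 - 42) - 42 ≡ 11. → (42, 11)
double: tangent at (42, 11): λ = (3·42² + 8)/(2·11) ≡ 11/22. 22⁻¹ ≡ 2 (mod 43), so λ ≡ 11·2 ≡ 22.
  x = λ² - 42 - 42 = 484 - 84 ≡ 13; y = λ·(42 - 13) - 11 ≡ 25. → (13, 25)
4P = (13, 25).
Finally 4P + Q:
(13, 25) + (13, 18): same x and y₁ ≡ -y₂, so the sum is O.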